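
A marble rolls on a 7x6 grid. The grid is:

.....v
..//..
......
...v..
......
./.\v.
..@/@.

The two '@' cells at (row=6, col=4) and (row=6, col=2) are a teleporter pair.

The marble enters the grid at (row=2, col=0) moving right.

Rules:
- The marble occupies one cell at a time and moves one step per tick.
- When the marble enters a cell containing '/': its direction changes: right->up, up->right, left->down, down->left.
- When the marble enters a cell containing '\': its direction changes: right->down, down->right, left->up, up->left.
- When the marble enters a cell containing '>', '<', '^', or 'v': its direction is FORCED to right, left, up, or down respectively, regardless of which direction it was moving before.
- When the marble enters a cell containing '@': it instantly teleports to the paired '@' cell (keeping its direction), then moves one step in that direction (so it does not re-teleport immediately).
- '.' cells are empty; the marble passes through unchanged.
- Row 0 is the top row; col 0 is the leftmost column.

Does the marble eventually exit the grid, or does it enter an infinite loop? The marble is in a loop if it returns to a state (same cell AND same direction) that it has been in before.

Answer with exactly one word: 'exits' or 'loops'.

Answer: exits

Derivation:
Step 1: enter (2,0), '.' pass, move right to (2,1)
Step 2: enter (2,1), '.' pass, move right to (2,2)
Step 3: enter (2,2), '.' pass, move right to (2,3)
Step 4: enter (2,3), '.' pass, move right to (2,4)
Step 5: enter (2,4), '.' pass, move right to (2,5)
Step 6: enter (2,5), '.' pass, move right to (2,6)
Step 7: at (2,6) — EXIT via right edge, pos 2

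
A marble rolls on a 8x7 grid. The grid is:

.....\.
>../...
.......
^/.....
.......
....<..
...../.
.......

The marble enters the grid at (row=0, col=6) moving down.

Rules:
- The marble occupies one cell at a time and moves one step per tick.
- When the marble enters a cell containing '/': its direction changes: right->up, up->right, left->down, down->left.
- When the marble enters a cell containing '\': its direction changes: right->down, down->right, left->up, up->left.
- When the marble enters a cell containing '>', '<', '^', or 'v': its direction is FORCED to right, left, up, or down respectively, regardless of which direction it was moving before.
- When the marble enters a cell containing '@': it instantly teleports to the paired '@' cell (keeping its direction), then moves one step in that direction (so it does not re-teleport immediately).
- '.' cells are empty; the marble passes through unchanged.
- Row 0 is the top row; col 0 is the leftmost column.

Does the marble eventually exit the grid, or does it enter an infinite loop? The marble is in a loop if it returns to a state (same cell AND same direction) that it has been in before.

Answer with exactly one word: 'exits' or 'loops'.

Answer: exits

Derivation:
Step 1: enter (0,6), '.' pass, move down to (1,6)
Step 2: enter (1,6), '.' pass, move down to (2,6)
Step 3: enter (2,6), '.' pass, move down to (3,6)
Step 4: enter (3,6), '.' pass, move down to (4,6)
Step 5: enter (4,6), '.' pass, move down to (5,6)
Step 6: enter (5,6), '.' pass, move down to (6,6)
Step 7: enter (6,6), '.' pass, move down to (7,6)
Step 8: enter (7,6), '.' pass, move down to (8,6)
Step 9: at (8,6) — EXIT via bottom edge, pos 6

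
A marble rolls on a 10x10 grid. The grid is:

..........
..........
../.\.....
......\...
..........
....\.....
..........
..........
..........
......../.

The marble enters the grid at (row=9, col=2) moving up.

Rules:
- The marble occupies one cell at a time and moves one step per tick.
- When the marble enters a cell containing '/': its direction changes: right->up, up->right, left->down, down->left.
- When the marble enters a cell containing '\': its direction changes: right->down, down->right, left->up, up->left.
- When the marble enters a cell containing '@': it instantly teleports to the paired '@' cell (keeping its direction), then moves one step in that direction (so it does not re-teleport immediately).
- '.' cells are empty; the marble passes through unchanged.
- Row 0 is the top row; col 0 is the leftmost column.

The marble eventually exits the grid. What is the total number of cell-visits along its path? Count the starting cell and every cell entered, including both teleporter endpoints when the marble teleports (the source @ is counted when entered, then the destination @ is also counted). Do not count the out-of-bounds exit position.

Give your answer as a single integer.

Answer: 18

Derivation:
Step 1: enter (9,2), '.' pass, move up to (8,2)
Step 2: enter (8,2), '.' pass, move up to (7,2)
Step 3: enter (7,2), '.' pass, move up to (6,2)
Step 4: enter (6,2), '.' pass, move up to (5,2)
Step 5: enter (5,2), '.' pass, move up to (4,2)
Step 6: enter (4,2), '.' pass, move up to (3,2)
Step 7: enter (3,2), '.' pass, move up to (2,2)
Step 8: enter (2,2), '/' deflects up->right, move right to (2,3)
Step 9: enter (2,3), '.' pass, move right to (2,4)
Step 10: enter (2,4), '\' deflects right->down, move down to (3,4)
Step 11: enter (3,4), '.' pass, move down to (4,4)
Step 12: enter (4,4), '.' pass, move down to (5,4)
Step 13: enter (5,4), '\' deflects down->right, move right to (5,5)
Step 14: enter (5,5), '.' pass, move right to (5,6)
Step 15: enter (5,6), '.' pass, move right to (5,7)
Step 16: enter (5,7), '.' pass, move right to (5,8)
Step 17: enter (5,8), '.' pass, move right to (5,9)
Step 18: enter (5,9), '.' pass, move right to (5,10)
Step 19: at (5,10) — EXIT via right edge, pos 5
Path length (cell visits): 18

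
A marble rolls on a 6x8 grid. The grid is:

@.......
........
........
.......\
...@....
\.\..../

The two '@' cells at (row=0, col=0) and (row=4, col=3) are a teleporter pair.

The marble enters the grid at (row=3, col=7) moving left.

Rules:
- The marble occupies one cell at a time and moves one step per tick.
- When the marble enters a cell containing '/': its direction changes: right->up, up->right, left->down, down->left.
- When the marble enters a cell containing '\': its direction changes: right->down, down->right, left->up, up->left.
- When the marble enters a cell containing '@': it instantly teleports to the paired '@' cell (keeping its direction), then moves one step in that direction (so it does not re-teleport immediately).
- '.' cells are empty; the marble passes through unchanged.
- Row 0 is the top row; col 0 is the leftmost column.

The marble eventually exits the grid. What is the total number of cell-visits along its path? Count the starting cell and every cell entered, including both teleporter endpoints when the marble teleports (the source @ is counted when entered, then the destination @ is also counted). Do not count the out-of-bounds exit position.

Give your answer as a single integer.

Answer: 4

Derivation:
Step 1: enter (3,7), '\' deflects left->up, move up to (2,7)
Step 2: enter (2,7), '.' pass, move up to (1,7)
Step 3: enter (1,7), '.' pass, move up to (0,7)
Step 4: enter (0,7), '.' pass, move up to (-1,7)
Step 5: at (-1,7) — EXIT via top edge, pos 7
Path length (cell visits): 4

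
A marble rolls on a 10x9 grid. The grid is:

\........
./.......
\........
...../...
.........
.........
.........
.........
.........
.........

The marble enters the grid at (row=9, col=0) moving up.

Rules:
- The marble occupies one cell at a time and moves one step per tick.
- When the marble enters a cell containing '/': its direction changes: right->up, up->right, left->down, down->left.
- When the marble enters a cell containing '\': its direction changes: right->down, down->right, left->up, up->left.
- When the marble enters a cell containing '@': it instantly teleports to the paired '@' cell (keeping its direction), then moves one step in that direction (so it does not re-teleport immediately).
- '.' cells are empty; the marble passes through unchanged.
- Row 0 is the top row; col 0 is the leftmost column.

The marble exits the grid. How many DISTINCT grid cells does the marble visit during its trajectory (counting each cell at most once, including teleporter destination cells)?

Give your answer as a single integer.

Answer: 8

Derivation:
Step 1: enter (9,0), '.' pass, move up to (8,0)
Step 2: enter (8,0), '.' pass, move up to (7,0)
Step 3: enter (7,0), '.' pass, move up to (6,0)
Step 4: enter (6,0), '.' pass, move up to (5,0)
Step 5: enter (5,0), '.' pass, move up to (4,0)
Step 6: enter (4,0), '.' pass, move up to (3,0)
Step 7: enter (3,0), '.' pass, move up to (2,0)
Step 8: enter (2,0), '\' deflects up->left, move left to (2,-1)
Step 9: at (2,-1) — EXIT via left edge, pos 2
Distinct cells visited: 8 (path length 8)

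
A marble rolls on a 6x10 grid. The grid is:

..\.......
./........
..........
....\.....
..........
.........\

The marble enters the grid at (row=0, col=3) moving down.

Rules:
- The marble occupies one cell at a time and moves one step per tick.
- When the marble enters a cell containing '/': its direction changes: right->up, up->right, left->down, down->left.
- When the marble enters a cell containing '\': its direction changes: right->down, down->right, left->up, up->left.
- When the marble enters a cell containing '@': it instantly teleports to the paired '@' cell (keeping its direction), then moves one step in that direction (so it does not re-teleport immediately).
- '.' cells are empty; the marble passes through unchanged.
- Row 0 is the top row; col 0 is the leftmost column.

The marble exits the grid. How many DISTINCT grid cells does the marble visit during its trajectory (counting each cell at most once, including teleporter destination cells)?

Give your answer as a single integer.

Answer: 6

Derivation:
Step 1: enter (0,3), '.' pass, move down to (1,3)
Step 2: enter (1,3), '.' pass, move down to (2,3)
Step 3: enter (2,3), '.' pass, move down to (3,3)
Step 4: enter (3,3), '.' pass, move down to (4,3)
Step 5: enter (4,3), '.' pass, move down to (5,3)
Step 6: enter (5,3), '.' pass, move down to (6,3)
Step 7: at (6,3) — EXIT via bottom edge, pos 3
Distinct cells visited: 6 (path length 6)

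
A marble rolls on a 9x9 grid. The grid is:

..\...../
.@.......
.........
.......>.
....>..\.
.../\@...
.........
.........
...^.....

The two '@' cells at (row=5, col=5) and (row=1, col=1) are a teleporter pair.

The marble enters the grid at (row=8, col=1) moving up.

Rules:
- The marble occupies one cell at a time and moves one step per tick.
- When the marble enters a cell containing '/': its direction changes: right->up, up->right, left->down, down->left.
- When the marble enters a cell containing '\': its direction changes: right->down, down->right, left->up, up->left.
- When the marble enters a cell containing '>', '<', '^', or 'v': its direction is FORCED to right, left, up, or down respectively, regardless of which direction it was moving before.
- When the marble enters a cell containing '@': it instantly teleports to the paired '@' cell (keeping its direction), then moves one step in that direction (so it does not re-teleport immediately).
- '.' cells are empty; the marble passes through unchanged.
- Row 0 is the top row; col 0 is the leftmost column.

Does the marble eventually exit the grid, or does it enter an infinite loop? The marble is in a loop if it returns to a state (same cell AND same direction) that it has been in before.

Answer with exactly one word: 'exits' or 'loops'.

Step 1: enter (8,1), '.' pass, move up to (7,1)
Step 2: enter (7,1), '.' pass, move up to (6,1)
Step 3: enter (6,1), '.' pass, move up to (5,1)
Step 4: enter (5,1), '.' pass, move up to (4,1)
Step 5: enter (4,1), '.' pass, move up to (3,1)
Step 6: enter (3,1), '.' pass, move up to (2,1)
Step 7: enter (2,1), '.' pass, move up to (1,1)
Step 8: enter (1,1), '@' teleport (1,1)->(5,5), also enter (5,5), move up to (4,5)
Step 9: enter (4,5), '.' pass, move up to (3,5)
Step 10: enter (3,5), '.' pass, move up to (2,5)
Step 11: enter (2,5), '.' pass, move up to (1,5)
Step 12: enter (1,5), '.' pass, move up to (0,5)
Step 13: enter (0,5), '.' pass, move up to (-1,5)
Step 14: at (-1,5) — EXIT via top edge, pos 5

Answer: exits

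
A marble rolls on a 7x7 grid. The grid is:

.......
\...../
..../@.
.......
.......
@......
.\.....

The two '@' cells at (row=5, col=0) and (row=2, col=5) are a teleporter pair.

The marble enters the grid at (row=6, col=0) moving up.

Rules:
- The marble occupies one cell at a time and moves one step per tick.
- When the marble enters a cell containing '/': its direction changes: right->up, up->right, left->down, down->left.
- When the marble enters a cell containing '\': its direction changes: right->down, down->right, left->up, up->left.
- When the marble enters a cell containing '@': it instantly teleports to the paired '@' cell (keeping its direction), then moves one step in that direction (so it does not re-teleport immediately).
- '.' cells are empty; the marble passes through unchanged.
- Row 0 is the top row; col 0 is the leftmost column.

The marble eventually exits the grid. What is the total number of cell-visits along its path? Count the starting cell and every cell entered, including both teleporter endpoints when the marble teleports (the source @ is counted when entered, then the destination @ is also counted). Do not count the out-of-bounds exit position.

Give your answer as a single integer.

Step 1: enter (6,0), '.' pass, move up to (5,0)
Step 2: enter (5,0), '@' teleport (5,0)->(2,5), also enter (2,5), move up to (1,5)
Step 3: enter (1,5), '.' pass, move up to (0,5)
Step 4: enter (0,5), '.' pass, move up to (-1,5)
Step 5: at (-1,5) — EXIT via top edge, pos 5
Path length (cell visits): 5

Answer: 5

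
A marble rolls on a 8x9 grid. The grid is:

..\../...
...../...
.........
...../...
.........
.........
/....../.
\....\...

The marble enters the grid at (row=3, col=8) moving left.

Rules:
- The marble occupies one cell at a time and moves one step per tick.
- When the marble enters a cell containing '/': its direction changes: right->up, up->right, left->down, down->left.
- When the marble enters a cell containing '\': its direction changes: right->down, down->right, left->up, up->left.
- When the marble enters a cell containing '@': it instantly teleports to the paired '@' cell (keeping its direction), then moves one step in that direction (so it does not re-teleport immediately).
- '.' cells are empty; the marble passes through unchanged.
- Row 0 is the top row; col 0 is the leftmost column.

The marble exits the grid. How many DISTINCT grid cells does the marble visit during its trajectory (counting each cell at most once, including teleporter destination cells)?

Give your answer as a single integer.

Answer: 11

Derivation:
Step 1: enter (3,8), '.' pass, move left to (3,7)
Step 2: enter (3,7), '.' pass, move left to (3,6)
Step 3: enter (3,6), '.' pass, move left to (3,5)
Step 4: enter (3,5), '/' deflects left->down, move down to (4,5)
Step 5: enter (4,5), '.' pass, move down to (5,5)
Step 6: enter (5,5), '.' pass, move down to (6,5)
Step 7: enter (6,5), '.' pass, move down to (7,5)
Step 8: enter (7,5), '\' deflects down->right, move right to (7,6)
Step 9: enter (7,6), '.' pass, move right to (7,7)
Step 10: enter (7,7), '.' pass, move right to (7,8)
Step 11: enter (7,8), '.' pass, move right to (7,9)
Step 12: at (7,9) — EXIT via right edge, pos 7
Distinct cells visited: 11 (path length 11)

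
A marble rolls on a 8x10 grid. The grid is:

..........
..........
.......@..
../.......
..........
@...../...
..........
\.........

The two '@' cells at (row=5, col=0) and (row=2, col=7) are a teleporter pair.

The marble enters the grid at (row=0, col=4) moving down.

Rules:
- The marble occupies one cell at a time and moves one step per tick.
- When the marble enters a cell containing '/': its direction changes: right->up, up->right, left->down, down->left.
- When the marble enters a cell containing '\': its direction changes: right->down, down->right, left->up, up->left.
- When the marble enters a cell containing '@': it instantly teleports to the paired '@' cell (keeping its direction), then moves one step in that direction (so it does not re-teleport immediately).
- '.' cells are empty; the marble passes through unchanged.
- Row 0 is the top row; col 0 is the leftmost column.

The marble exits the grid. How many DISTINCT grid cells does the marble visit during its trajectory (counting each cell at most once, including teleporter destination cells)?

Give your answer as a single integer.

Step 1: enter (0,4), '.' pass, move down to (1,4)
Step 2: enter (1,4), '.' pass, move down to (2,4)
Step 3: enter (2,4), '.' pass, move down to (3,4)
Step 4: enter (3,4), '.' pass, move down to (4,4)
Step 5: enter (4,4), '.' pass, move down to (5,4)
Step 6: enter (5,4), '.' pass, move down to (6,4)
Step 7: enter (6,4), '.' pass, move down to (7,4)
Step 8: enter (7,4), '.' pass, move down to (8,4)
Step 9: at (8,4) — EXIT via bottom edge, pos 4
Distinct cells visited: 8 (path length 8)

Answer: 8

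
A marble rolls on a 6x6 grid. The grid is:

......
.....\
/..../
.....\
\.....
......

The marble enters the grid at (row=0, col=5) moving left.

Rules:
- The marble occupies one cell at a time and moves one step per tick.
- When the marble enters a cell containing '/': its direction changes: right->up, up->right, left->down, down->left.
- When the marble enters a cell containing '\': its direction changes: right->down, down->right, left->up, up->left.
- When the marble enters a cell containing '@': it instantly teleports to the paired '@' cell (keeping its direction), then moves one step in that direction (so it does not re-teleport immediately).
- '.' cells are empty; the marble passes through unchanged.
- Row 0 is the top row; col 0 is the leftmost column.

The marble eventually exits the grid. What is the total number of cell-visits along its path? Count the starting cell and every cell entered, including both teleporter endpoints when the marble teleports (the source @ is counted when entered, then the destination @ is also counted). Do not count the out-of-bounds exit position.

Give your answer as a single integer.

Step 1: enter (0,5), '.' pass, move left to (0,4)
Step 2: enter (0,4), '.' pass, move left to (0,3)
Step 3: enter (0,3), '.' pass, move left to (0,2)
Step 4: enter (0,2), '.' pass, move left to (0,1)
Step 5: enter (0,1), '.' pass, move left to (0,0)
Step 6: enter (0,0), '.' pass, move left to (0,-1)
Step 7: at (0,-1) — EXIT via left edge, pos 0
Path length (cell visits): 6

Answer: 6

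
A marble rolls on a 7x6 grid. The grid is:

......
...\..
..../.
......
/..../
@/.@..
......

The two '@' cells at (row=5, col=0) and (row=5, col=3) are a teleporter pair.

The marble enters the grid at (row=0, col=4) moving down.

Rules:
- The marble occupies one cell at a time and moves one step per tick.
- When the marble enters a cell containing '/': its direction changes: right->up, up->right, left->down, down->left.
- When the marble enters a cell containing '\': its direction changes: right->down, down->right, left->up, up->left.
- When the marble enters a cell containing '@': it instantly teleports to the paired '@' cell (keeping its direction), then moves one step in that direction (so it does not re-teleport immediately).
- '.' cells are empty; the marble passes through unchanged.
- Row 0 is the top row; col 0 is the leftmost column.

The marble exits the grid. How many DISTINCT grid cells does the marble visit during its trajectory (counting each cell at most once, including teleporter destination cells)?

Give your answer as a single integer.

Answer: 7

Derivation:
Step 1: enter (0,4), '.' pass, move down to (1,4)
Step 2: enter (1,4), '.' pass, move down to (2,4)
Step 3: enter (2,4), '/' deflects down->left, move left to (2,3)
Step 4: enter (2,3), '.' pass, move left to (2,2)
Step 5: enter (2,2), '.' pass, move left to (2,1)
Step 6: enter (2,1), '.' pass, move left to (2,0)
Step 7: enter (2,0), '.' pass, move left to (2,-1)
Step 8: at (2,-1) — EXIT via left edge, pos 2
Distinct cells visited: 7 (path length 7)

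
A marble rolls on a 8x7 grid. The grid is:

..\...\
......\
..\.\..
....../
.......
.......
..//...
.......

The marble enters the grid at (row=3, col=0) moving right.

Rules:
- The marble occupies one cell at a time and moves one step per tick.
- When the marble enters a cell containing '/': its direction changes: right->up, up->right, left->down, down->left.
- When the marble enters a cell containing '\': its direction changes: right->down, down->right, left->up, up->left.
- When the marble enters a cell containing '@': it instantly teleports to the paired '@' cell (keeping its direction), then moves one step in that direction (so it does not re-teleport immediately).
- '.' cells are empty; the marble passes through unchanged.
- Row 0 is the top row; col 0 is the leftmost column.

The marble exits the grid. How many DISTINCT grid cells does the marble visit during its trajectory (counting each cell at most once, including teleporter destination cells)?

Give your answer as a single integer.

Step 1: enter (3,0), '.' pass, move right to (3,1)
Step 2: enter (3,1), '.' pass, move right to (3,2)
Step 3: enter (3,2), '.' pass, move right to (3,3)
Step 4: enter (3,3), '.' pass, move right to (3,4)
Step 5: enter (3,4), '.' pass, move right to (3,5)
Step 6: enter (3,5), '.' pass, move right to (3,6)
Step 7: enter (3,6), '/' deflects right->up, move up to (2,6)
Step 8: enter (2,6), '.' pass, move up to (1,6)
Step 9: enter (1,6), '\' deflects up->left, move left to (1,5)
Step 10: enter (1,5), '.' pass, move left to (1,4)
Step 11: enter (1,4), '.' pass, move left to (1,3)
Step 12: enter (1,3), '.' pass, move left to (1,2)
Step 13: enter (1,2), '.' pass, move left to (1,1)
Step 14: enter (1,1), '.' pass, move left to (1,0)
Step 15: enter (1,0), '.' pass, move left to (1,-1)
Step 16: at (1,-1) — EXIT via left edge, pos 1
Distinct cells visited: 15 (path length 15)

Answer: 15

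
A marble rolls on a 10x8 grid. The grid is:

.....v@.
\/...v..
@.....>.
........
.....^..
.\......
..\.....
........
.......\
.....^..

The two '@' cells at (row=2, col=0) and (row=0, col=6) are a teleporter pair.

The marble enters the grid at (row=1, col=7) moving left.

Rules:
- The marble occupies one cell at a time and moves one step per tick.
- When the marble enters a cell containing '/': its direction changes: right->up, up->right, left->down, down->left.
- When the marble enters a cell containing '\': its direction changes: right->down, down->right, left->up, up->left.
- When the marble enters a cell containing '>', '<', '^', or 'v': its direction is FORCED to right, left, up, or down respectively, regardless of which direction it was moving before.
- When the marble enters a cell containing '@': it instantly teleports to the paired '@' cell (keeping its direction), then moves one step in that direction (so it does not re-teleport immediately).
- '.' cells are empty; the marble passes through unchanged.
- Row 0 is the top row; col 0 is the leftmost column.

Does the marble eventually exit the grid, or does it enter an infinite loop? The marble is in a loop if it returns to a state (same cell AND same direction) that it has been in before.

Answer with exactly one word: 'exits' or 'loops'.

Answer: loops

Derivation:
Step 1: enter (1,7), '.' pass, move left to (1,6)
Step 2: enter (1,6), '.' pass, move left to (1,5)
Step 3: enter (1,5), 'v' forces left->down, move down to (2,5)
Step 4: enter (2,5), '.' pass, move down to (3,5)
Step 5: enter (3,5), '.' pass, move down to (4,5)
Step 6: enter (4,5), '^' forces down->up, move up to (3,5)
Step 7: enter (3,5), '.' pass, move up to (2,5)
Step 8: enter (2,5), '.' pass, move up to (1,5)
Step 9: enter (1,5), 'v' forces up->down, move down to (2,5)
Step 10: at (2,5) dir=down — LOOP DETECTED (seen before)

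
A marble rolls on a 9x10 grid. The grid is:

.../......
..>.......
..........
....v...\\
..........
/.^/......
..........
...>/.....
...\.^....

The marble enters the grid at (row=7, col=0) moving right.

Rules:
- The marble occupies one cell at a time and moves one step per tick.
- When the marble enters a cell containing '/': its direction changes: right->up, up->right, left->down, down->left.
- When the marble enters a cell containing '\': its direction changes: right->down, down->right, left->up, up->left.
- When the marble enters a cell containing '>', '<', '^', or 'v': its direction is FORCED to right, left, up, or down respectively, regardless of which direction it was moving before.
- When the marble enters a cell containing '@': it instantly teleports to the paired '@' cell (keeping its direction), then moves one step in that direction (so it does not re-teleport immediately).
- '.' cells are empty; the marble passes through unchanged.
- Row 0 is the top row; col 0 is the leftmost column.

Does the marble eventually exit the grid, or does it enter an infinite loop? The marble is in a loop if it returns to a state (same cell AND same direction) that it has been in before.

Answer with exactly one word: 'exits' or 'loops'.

Step 1: enter (7,0), '.' pass, move right to (7,1)
Step 2: enter (7,1), '.' pass, move right to (7,2)
Step 3: enter (7,2), '.' pass, move right to (7,3)
Step 4: enter (7,3), '>' forces right->right, move right to (7,4)
Step 5: enter (7,4), '/' deflects right->up, move up to (6,4)
Step 6: enter (6,4), '.' pass, move up to (5,4)
Step 7: enter (5,4), '.' pass, move up to (4,4)
Step 8: enter (4,4), '.' pass, move up to (3,4)
Step 9: enter (3,4), 'v' forces up->down, move down to (4,4)
Step 10: enter (4,4), '.' pass, move down to (5,4)
Step 11: enter (5,4), '.' pass, move down to (6,4)
Step 12: enter (6,4), '.' pass, move down to (7,4)
Step 13: enter (7,4), '/' deflects down->left, move left to (7,3)
Step 14: enter (7,3), '>' forces left->right, move right to (7,4)
Step 15: at (7,4) dir=right — LOOP DETECTED (seen before)

Answer: loops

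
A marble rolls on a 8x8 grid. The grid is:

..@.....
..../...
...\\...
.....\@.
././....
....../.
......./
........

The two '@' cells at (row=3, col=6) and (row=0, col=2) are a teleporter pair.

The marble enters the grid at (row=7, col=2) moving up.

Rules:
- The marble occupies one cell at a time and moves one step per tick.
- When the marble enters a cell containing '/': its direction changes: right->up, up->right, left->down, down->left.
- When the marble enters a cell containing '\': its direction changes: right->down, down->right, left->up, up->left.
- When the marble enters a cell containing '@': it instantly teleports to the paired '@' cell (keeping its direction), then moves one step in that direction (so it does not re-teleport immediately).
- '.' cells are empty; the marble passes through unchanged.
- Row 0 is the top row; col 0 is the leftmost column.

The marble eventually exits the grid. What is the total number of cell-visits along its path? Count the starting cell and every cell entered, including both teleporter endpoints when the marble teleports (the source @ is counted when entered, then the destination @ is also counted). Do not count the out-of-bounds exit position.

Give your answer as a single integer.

Answer: 12

Derivation:
Step 1: enter (7,2), '.' pass, move up to (6,2)
Step 2: enter (6,2), '.' pass, move up to (5,2)
Step 3: enter (5,2), '.' pass, move up to (4,2)
Step 4: enter (4,2), '.' pass, move up to (3,2)
Step 5: enter (3,2), '.' pass, move up to (2,2)
Step 6: enter (2,2), '.' pass, move up to (1,2)
Step 7: enter (1,2), '.' pass, move up to (0,2)
Step 8: enter (0,2), '@' teleport (0,2)->(3,6), also enter (3,6), move up to (2,6)
Step 9: enter (2,6), '.' pass, move up to (1,6)
Step 10: enter (1,6), '.' pass, move up to (0,6)
Step 11: enter (0,6), '.' pass, move up to (-1,6)
Step 12: at (-1,6) — EXIT via top edge, pos 6
Path length (cell visits): 12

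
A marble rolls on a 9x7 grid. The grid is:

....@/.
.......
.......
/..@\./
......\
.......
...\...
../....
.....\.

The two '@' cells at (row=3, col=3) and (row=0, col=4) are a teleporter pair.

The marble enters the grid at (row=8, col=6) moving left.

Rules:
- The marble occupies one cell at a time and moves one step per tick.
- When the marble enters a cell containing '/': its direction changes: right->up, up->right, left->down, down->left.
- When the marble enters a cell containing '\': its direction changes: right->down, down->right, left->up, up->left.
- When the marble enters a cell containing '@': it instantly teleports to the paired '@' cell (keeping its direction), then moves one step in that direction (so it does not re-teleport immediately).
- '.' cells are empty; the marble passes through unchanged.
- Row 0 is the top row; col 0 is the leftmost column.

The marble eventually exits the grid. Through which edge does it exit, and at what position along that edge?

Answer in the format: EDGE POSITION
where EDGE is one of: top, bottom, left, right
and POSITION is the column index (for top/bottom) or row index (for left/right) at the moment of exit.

Answer: right 0

Derivation:
Step 1: enter (8,6), '.' pass, move left to (8,5)
Step 2: enter (8,5), '\' deflects left->up, move up to (7,5)
Step 3: enter (7,5), '.' pass, move up to (6,5)
Step 4: enter (6,5), '.' pass, move up to (5,5)
Step 5: enter (5,5), '.' pass, move up to (4,5)
Step 6: enter (4,5), '.' pass, move up to (3,5)
Step 7: enter (3,5), '.' pass, move up to (2,5)
Step 8: enter (2,5), '.' pass, move up to (1,5)
Step 9: enter (1,5), '.' pass, move up to (0,5)
Step 10: enter (0,5), '/' deflects up->right, move right to (0,6)
Step 11: enter (0,6), '.' pass, move right to (0,7)
Step 12: at (0,7) — EXIT via right edge, pos 0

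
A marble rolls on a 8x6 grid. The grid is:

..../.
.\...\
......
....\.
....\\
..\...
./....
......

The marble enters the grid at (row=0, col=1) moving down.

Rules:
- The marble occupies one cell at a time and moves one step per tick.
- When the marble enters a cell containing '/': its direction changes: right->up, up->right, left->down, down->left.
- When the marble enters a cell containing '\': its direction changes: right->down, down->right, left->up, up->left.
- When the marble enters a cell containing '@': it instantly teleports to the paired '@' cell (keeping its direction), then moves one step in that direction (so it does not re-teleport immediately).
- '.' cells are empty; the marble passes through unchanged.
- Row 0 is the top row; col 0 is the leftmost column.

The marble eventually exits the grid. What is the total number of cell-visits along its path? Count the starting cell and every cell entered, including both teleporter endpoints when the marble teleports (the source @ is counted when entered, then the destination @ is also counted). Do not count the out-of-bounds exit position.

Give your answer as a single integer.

Answer: 9

Derivation:
Step 1: enter (0,1), '.' pass, move down to (1,1)
Step 2: enter (1,1), '\' deflects down->right, move right to (1,2)
Step 3: enter (1,2), '.' pass, move right to (1,3)
Step 4: enter (1,3), '.' pass, move right to (1,4)
Step 5: enter (1,4), '.' pass, move right to (1,5)
Step 6: enter (1,5), '\' deflects right->down, move down to (2,5)
Step 7: enter (2,5), '.' pass, move down to (3,5)
Step 8: enter (3,5), '.' pass, move down to (4,5)
Step 9: enter (4,5), '\' deflects down->right, move right to (4,6)
Step 10: at (4,6) — EXIT via right edge, pos 4
Path length (cell visits): 9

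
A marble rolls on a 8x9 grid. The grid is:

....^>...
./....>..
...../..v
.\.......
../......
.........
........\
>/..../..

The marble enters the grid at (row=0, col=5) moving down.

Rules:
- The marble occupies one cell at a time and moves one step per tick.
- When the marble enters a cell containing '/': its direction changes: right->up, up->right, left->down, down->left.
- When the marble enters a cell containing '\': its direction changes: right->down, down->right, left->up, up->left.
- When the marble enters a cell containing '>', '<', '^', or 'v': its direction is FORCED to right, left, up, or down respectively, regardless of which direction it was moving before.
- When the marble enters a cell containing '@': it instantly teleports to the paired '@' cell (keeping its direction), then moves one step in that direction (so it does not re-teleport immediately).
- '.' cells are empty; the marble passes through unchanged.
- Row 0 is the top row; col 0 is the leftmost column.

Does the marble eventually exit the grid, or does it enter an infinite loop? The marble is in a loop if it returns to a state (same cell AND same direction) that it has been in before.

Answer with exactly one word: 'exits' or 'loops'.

Answer: exits

Derivation:
Step 1: enter (0,5), '>' forces down->right, move right to (0,6)
Step 2: enter (0,6), '.' pass, move right to (0,7)
Step 3: enter (0,7), '.' pass, move right to (0,8)
Step 4: enter (0,8), '.' pass, move right to (0,9)
Step 5: at (0,9) — EXIT via right edge, pos 0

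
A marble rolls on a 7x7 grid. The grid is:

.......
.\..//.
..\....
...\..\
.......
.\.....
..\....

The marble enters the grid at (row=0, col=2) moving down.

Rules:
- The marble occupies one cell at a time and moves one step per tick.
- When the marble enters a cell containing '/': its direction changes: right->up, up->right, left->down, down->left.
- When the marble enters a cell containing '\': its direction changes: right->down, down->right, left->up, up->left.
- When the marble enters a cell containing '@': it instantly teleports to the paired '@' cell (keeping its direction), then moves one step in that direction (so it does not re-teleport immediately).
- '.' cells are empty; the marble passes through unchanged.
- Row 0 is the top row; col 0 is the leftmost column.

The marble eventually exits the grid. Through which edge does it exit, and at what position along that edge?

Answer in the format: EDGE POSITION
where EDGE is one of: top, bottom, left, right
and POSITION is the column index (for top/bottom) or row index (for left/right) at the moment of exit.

Answer: right 2

Derivation:
Step 1: enter (0,2), '.' pass, move down to (1,2)
Step 2: enter (1,2), '.' pass, move down to (2,2)
Step 3: enter (2,2), '\' deflects down->right, move right to (2,3)
Step 4: enter (2,3), '.' pass, move right to (2,4)
Step 5: enter (2,4), '.' pass, move right to (2,5)
Step 6: enter (2,5), '.' pass, move right to (2,6)
Step 7: enter (2,6), '.' pass, move right to (2,7)
Step 8: at (2,7) — EXIT via right edge, pos 2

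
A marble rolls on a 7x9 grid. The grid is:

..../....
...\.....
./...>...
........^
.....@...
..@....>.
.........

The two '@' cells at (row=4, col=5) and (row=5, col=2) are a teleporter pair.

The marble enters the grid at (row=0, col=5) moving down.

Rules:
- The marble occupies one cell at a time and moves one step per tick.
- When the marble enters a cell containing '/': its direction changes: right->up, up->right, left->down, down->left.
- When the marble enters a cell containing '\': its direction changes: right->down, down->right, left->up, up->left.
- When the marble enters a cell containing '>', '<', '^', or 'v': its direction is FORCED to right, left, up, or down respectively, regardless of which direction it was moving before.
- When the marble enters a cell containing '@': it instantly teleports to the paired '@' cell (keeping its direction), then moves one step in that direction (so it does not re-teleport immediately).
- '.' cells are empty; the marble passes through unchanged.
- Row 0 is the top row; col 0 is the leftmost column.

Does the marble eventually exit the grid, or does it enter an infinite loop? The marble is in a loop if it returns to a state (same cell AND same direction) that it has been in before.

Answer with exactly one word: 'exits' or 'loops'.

Answer: exits

Derivation:
Step 1: enter (0,5), '.' pass, move down to (1,5)
Step 2: enter (1,5), '.' pass, move down to (2,5)
Step 3: enter (2,5), '>' forces down->right, move right to (2,6)
Step 4: enter (2,6), '.' pass, move right to (2,7)
Step 5: enter (2,7), '.' pass, move right to (2,8)
Step 6: enter (2,8), '.' pass, move right to (2,9)
Step 7: at (2,9) — EXIT via right edge, pos 2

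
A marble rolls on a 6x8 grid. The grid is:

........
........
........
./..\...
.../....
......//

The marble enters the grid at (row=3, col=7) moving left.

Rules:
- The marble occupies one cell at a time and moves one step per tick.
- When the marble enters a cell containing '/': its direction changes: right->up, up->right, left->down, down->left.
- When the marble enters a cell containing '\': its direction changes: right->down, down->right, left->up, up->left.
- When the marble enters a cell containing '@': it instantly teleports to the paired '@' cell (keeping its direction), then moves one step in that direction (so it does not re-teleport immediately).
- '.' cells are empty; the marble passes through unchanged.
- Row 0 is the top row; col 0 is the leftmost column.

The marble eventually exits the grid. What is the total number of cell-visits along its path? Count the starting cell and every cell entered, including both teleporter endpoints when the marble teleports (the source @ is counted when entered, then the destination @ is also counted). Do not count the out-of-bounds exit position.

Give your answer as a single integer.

Answer: 7

Derivation:
Step 1: enter (3,7), '.' pass, move left to (3,6)
Step 2: enter (3,6), '.' pass, move left to (3,5)
Step 3: enter (3,5), '.' pass, move left to (3,4)
Step 4: enter (3,4), '\' deflects left->up, move up to (2,4)
Step 5: enter (2,4), '.' pass, move up to (1,4)
Step 6: enter (1,4), '.' pass, move up to (0,4)
Step 7: enter (0,4), '.' pass, move up to (-1,4)
Step 8: at (-1,4) — EXIT via top edge, pos 4
Path length (cell visits): 7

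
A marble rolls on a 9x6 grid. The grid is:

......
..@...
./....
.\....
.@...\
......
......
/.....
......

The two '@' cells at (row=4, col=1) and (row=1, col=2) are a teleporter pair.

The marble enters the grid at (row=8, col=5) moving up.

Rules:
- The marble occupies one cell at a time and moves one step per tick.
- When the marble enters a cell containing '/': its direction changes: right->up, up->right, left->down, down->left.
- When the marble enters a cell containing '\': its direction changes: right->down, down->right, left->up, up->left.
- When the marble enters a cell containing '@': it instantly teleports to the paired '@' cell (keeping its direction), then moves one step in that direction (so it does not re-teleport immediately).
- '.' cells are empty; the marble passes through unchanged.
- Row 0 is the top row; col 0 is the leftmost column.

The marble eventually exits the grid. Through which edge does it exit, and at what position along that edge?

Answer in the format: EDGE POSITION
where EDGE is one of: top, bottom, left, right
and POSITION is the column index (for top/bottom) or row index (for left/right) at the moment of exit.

Step 1: enter (8,5), '.' pass, move up to (7,5)
Step 2: enter (7,5), '.' pass, move up to (6,5)
Step 3: enter (6,5), '.' pass, move up to (5,5)
Step 4: enter (5,5), '.' pass, move up to (4,5)
Step 5: enter (4,5), '\' deflects up->left, move left to (4,4)
Step 6: enter (4,4), '.' pass, move left to (4,3)
Step 7: enter (4,3), '.' pass, move left to (4,2)
Step 8: enter (4,2), '.' pass, move left to (4,1)
Step 9: enter (4,1), '@' teleport (4,1)->(1,2), also enter (1,2), move left to (1,1)
Step 10: enter (1,1), '.' pass, move left to (1,0)
Step 11: enter (1,0), '.' pass, move left to (1,-1)
Step 12: at (1,-1) — EXIT via left edge, pos 1

Answer: left 1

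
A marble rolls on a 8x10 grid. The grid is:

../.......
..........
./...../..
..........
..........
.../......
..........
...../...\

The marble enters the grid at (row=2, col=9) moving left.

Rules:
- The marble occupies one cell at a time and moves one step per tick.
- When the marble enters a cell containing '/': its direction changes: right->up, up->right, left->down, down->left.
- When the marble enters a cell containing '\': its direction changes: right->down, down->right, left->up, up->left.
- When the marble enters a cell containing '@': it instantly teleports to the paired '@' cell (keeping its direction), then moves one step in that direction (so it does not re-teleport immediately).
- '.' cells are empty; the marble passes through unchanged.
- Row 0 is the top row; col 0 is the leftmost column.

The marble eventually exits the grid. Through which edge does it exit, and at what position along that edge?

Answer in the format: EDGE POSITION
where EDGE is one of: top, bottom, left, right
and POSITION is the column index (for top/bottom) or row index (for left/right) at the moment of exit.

Answer: bottom 7

Derivation:
Step 1: enter (2,9), '.' pass, move left to (2,8)
Step 2: enter (2,8), '.' pass, move left to (2,7)
Step 3: enter (2,7), '/' deflects left->down, move down to (3,7)
Step 4: enter (3,7), '.' pass, move down to (4,7)
Step 5: enter (4,7), '.' pass, move down to (5,7)
Step 6: enter (5,7), '.' pass, move down to (6,7)
Step 7: enter (6,7), '.' pass, move down to (7,7)
Step 8: enter (7,7), '.' pass, move down to (8,7)
Step 9: at (8,7) — EXIT via bottom edge, pos 7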